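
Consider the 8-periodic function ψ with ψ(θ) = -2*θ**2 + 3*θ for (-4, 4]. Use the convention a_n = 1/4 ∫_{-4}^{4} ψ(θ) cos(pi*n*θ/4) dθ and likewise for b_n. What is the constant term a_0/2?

a_0 = 1/4 ∫_{-4}^{4} ψ(θ) dθ = 1/4 · (-256/3) = -64/3.
So the constant term a_0/2 = -32/3.

-32/3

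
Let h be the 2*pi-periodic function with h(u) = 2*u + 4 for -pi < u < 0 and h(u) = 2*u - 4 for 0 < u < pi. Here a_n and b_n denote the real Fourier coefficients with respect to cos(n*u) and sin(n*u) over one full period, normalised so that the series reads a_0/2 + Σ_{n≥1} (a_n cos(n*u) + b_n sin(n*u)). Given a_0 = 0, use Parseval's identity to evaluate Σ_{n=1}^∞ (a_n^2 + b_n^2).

-16*pi + 8*pi**2/3 + 32

Parseval: a_0^2/2 + Σ_{n≥1} (a_n^2+b_n^2) = 1/pi ∫_{-pi}^{pi} h(u)^2 du = -16*pi + 8*pi**2/3 + 32.
Subtract a_0^2/2 = 0: Σ (a_n^2+b_n^2) = -16*pi + 8*pi**2/3 + 32.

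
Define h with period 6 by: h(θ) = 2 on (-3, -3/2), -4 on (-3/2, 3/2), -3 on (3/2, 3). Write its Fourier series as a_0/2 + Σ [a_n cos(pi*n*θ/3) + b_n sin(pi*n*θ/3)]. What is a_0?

a_0 = 1/3 ∫_{-3}^{3} h(θ) dθ = 1/3 · (-27/2) = -9/2.

-9/2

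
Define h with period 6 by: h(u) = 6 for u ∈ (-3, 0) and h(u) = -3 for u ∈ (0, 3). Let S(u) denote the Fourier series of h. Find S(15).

u = 15 differs from u = 3 by 2 full period(s), and the series is 6-periodic.
At u = 3 the one-sided limits are h(3^-) = -3 and h(3^+) = 6.
By Dirichlet's theorem the series converges to their average, [(-3) + (6)]/2 = 3/2.

3/2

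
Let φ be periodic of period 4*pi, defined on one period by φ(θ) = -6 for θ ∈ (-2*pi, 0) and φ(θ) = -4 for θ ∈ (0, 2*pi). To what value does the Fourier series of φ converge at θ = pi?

-4

φ is continuous at θ = pi with value -4, so the series converges to -4 there.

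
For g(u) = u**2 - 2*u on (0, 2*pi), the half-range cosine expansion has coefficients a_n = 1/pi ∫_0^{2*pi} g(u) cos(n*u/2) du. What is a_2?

a_2 = 1/pi ∫_0^{2*pi} (u**2 - 2*u) cos(u) du.
Integrating by parts twice (tabular method), an antiderivative of (u**2 - 2*u) cos(u) is u**2*sin(u) - 2*u*sin(u) + 2*u*cos(u) - 2*sin(u) - 2*cos(u); evaluating from 0 to 2*pi: ∫_{0}^{2*pi} (u**2 - 2*u) cos(u) du = (-2 + 4*pi) - (-2) = 4*pi.
Hence a_2 = (1/pi)·(4*pi) = 4.

4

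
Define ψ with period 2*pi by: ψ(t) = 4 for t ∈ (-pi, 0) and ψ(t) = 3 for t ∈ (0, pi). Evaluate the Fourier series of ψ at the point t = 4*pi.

7/2

t = 4*pi differs from t = 0 by 2 full period(s), and the series is 2*pi-periodic.
At t = 0 the one-sided limits are ψ(0^-) = 4 and ψ(0^+) = 3.
By Dirichlet's theorem the series converges to their average, [(4) + (3)]/2 = 7/2.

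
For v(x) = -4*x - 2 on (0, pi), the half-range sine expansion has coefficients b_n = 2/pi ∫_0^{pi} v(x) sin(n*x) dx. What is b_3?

b_3 = 2/pi ∫_0^{pi} (-4*x - 2) sin(3*x) dx.
Integrating by parts (boundary term plus one more integral), an antiderivative of (-4*x - 2) sin(3*x) is 4*x*cos(3*x)/3 - 4*sin(3*x)/9 + 2*cos(3*x)/3; evaluating from 0 to pi: ∫_{0}^{pi} (-4*x - 2) sin(3*x) dx = (-4*pi/3 - 2/3) - (2/3) = -4*pi/3 - 4/3.
Hence b_3 = (2/pi)·(-4*pi/3 - 4/3) = 8*(-pi - 1)/(3*pi).

8*(-pi - 1)/(3*pi)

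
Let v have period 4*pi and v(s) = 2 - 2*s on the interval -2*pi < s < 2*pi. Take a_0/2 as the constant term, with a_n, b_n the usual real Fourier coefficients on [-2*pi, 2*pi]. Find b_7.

b_7 = (1/(2*pi)) ∫_{-2*pi}^{2*pi} v(s) sin(7*s/2) ds.
Integrating by parts (boundary term plus one more integral), an antiderivative of (2 - 2*s) sin(7*s/2) is 4*s*cos(7*s/2)/7 - 8*sin(7*s/2)/49 - 4*cos(7*s/2)/7; evaluating from -2*pi to 2*pi: ∫_{-2*pi}^{2*pi} (2 - 2*s) sin(7*s/2) ds = (4/7 - 8*pi/7) - (4/7 + 8*pi/7) = -16*pi/7.
Hence b_7 = (1/(2*pi))·(-16*pi/7) = -8/7.

-8/7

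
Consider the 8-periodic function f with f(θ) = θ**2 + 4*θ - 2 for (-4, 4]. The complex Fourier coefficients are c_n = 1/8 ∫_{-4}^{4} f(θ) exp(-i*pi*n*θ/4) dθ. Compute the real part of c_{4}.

2/pi**2

Since f is real-valued, Re(c_{4}) = 1/8 ∫_{-4}^{4} f(θ) cos(pi*θ) dθ = a_{4}/2.
Integrating by parts twice (tabular method), an antiderivative of (θ**2 + 4*θ - 2) cos(pi*θ) is θ**2*sin(pi*θ)/pi + 4*θ*sin(pi*θ)/pi + 2*θ*cos(pi*θ)/pi**2 - 2*sin(pi*θ)/pi - 2*sin(pi*θ)/pi**3 + 4*cos(pi*θ)/pi**2; evaluating from -4 to 4: ∫_{-4}^{4} (θ**2 + 4*θ - 2) cos(pi*θ) dθ = (12/pi**2) - (-4/pi**2) = 16/pi**2.
Hence Re(c_{4}) = (1/8)·(16/pi**2) = 2/pi**2.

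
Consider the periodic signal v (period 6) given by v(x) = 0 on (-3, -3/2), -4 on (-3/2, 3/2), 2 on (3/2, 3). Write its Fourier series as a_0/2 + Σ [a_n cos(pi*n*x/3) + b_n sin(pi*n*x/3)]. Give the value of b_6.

-2/(3*pi)

b_6 = 1/3 ∫_{-3}^{3} v(x) sin(2*pi*x) dx.
Split the integral at the breakpoints.
∫_{-3}^{-3/2} (0) sin(2*pi*x) dx = 0.
Directly, an antiderivative of (-4) sin(2*pi*x) is 2*cos(2*pi*x)/pi; evaluating from -3/2 to 3/2: ∫_{-3/2}^{3/2} (-4) sin(2*pi*x) dx = (-2/pi) - (-2/pi) = 0.
Directly, an antiderivative of (2) sin(2*pi*x) is -cos(2*pi*x)/pi; evaluating from 3/2 to 3: ∫_{3/2}^{3} (2) sin(2*pi*x) dx = (-1/pi) - (1/pi) = -2/pi.
Summing the pieces and multiplying by (1/3) gives b_6 = -2/(3*pi).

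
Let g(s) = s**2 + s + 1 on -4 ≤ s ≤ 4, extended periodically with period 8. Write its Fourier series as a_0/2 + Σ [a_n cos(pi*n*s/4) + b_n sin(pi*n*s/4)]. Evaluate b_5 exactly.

8/(5*pi)

b_5 = 1/4 ∫_{-4}^{4} g(s) sin(5*pi*s/4) ds.
Integrating by parts twice (tabular method), an antiderivative of (s**2 + s + 1) sin(5*pi*s/4) is -4*s**2*cos(5*pi*s/4)/(5*pi) + 32*s*sin(5*pi*s/4)/(25*pi**2) - 4*s*cos(5*pi*s/4)/(5*pi) + 16*sin(5*pi*s/4)/(25*pi**2) - 4*cos(5*pi*s/4)/(5*pi) + 128*cos(5*pi*s/4)/(125*pi**3); evaluating from -4 to 4: ∫_{-4}^{4} (s**2 + s + 1) sin(5*pi*s/4) ds = (4*(-32 + 525*pi**2)/(125*pi**3)) - (4*(-32 + 325*pi**2)/(125*pi**3)) = 32/(5*pi).
Hence b_5 = (1/4)·(32/(5*pi)) = 8/(5*pi).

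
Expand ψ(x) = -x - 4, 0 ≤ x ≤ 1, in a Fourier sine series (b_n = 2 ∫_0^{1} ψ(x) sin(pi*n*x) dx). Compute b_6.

1/(3*pi)

b_6 = 2 ∫_0^{1} (-x - 4) sin(6*pi*x) dx.
Integrating by parts (boundary term plus one more integral), an antiderivative of (-x - 4) sin(6*pi*x) is x*cos(6*pi*x)/(6*pi) - sin(6*pi*x)/(36*pi**2) + 2*cos(6*pi*x)/(3*pi); evaluating from 0 to 1: ∫_{0}^{1} (-x - 4) sin(6*pi*x) dx = (5/(6*pi)) - (2/(3*pi)) = 1/(6*pi).
Hence b_6 = 2·(1/(6*pi)) = 1/(3*pi).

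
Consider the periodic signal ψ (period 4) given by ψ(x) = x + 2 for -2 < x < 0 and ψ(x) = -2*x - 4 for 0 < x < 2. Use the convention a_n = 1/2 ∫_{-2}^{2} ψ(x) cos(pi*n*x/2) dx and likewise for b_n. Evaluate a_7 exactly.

a_7 = 1/2 ∫_{-2}^{2} ψ(x) cos(7*pi*x/2) dx.
Split the integral at the breakpoints.
Integrating by parts (boundary term plus one more integral), an antiderivative of (x + 2) cos(7*pi*x/2) is 2*x*sin(7*pi*x/2)/(7*pi) + 4*sin(7*pi*x/2)/(7*pi) + 4*cos(7*pi*x/2)/(49*pi**2); evaluating from -2 to 0: ∫_{-2}^{0} (x + 2) cos(7*pi*x/2) dx = (4/(49*pi**2)) - (-4/(49*pi**2)) = 8/(49*pi**2).
Integrating by parts (boundary term plus one more integral), an antiderivative of (-2*x - 4) cos(7*pi*x/2) is -4*x*sin(7*pi*x/2)/(7*pi) - 8*sin(7*pi*x/2)/(7*pi) - 8*cos(7*pi*x/2)/(49*pi**2); evaluating from 0 to 2: ∫_{0}^{2} (-2*x - 4) cos(7*pi*x/2) dx = (8/(49*pi**2)) - (-8/(49*pi**2)) = 16/(49*pi**2).
Summing the pieces and multiplying by (1/2) gives a_7 = 12/(49*pi**2).

12/(49*pi**2)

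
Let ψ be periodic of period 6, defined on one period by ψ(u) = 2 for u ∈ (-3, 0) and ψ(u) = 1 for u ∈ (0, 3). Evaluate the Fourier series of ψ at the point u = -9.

u = -9 differs from u = 3 by -2 full period(s), and the series is 6-periodic.
At u = 3 the one-sided limits are ψ(3^-) = 1 and ψ(3^+) = 2.
By Dirichlet's theorem the series converges to their average, [(1) + (2)]/2 = 3/2.

3/2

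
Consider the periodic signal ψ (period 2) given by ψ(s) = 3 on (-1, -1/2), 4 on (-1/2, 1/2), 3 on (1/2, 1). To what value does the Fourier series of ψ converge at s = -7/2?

s = -7/2 differs from s = 1/2 by -2 full period(s), and the series is 2-periodic.
At s = 1/2 the one-sided limits are ψ(1/2^-) = 4 and ψ(1/2^+) = 3.
By Dirichlet's theorem the series converges to their average, [(4) + (3)]/2 = 7/2.

7/2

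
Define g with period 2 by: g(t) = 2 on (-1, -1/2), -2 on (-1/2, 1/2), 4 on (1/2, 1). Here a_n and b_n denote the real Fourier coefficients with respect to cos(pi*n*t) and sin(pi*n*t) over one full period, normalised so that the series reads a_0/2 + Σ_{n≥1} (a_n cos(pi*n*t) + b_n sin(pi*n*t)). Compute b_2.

b_2 = ∫_{-1}^{1} g(t) sin(2*pi*t) dt.
Split the integral at the breakpoints.
Directly, an antiderivative of (2) sin(2*pi*t) is -cos(2*pi*t)/pi; evaluating from -1 to -1/2: ∫_{-1}^{-1/2} (2) sin(2*pi*t) dt = (1/pi) - (-1/pi) = 2/pi.
Directly, an antiderivative of (-2) sin(2*pi*t) is cos(2*pi*t)/pi; evaluating from -1/2 to 1/2: ∫_{-1/2}^{1/2} (-2) sin(2*pi*t) dt = (-1/pi) - (-1/pi) = 0.
Directly, an antiderivative of (4) sin(2*pi*t) is -2*cos(2*pi*t)/pi; evaluating from 1/2 to 1: ∫_{1/2}^{1} (4) sin(2*pi*t) dt = (-2/pi) - (2/pi) = -4/pi.
Summing the pieces gives b_2 = -2/pi.

-2/pi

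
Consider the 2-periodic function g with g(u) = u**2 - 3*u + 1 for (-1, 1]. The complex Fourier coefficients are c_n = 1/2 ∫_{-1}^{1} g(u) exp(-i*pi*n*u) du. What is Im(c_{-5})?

Since g is real-valued, Im(c_{-5}) = -1/2 ∫_{-1}^{1} g(u) sin(-5*pi*u) du = b_{5}/2.
Integrating by parts twice (tabular method), an antiderivative of (u**2 - 3*u + 1) sin(-5*pi*u) is u**2*cos(5*pi*u)/(5*pi) - 2*u*sin(5*pi*u)/(25*pi**2) - 3*u*cos(5*pi*u)/(5*pi) + 3*sin(5*pi*u)/(25*pi**2) - 2*cos(5*pi*u)/(125*pi**3) + cos(5*pi*u)/(5*pi); evaluating from -1 to 1: ∫_{-1}^{1} (u**2 - 3*u + 1) sin(-5*pi*u) du = ((2 + 25*pi**2)/(125*pi**3)) - ((2/125 - pi**2)/pi**3) = 6/(5*pi).
Hence Im(c_{-5}) = (-1/2)·(6/(5*pi)) = -3/(5*pi).

-3/(5*pi)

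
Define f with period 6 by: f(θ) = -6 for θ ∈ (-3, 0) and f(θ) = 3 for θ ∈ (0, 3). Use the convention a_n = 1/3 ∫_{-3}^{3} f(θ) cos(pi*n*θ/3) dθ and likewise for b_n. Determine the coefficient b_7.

b_7 = 1/3 ∫_{-3}^{3} f(θ) sin(7*pi*θ/3) dθ.
Split the integral at the breakpoints.
Directly, an antiderivative of (-6) sin(7*pi*θ/3) is 18*cos(7*pi*θ/3)/(7*pi); evaluating from -3 to 0: ∫_{-3}^{0} (-6) sin(7*pi*θ/3) dθ = (18/(7*pi)) - (-18/(7*pi)) = 36/(7*pi).
Directly, an antiderivative of (3) sin(7*pi*θ/3) is -9*cos(7*pi*θ/3)/(7*pi); evaluating from 0 to 3: ∫_{0}^{3} (3) sin(7*pi*θ/3) dθ = (9/(7*pi)) - (-9/(7*pi)) = 18/(7*pi).
Summing the pieces and multiplying by (1/3) gives b_7 = 18/(7*pi).

18/(7*pi)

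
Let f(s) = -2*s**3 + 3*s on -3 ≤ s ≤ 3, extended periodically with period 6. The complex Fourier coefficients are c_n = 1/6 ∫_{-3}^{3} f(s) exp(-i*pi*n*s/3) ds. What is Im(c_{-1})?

Since f is real-valued, Im(c_{-1}) = -1/6 ∫_{-3}^{3} f(s) sin(-pi*s/3) ds = b_{1}/2.
f is odd and sin(-pi*s/3) is odd, so the integrand is even: ∫_{-3}^{3} f(s) sin(-pi*s/3) ds = 2∫_0^{3} f(s) sin(-pi*s/3) ds.
Integrating by parts three times (tabular method), an antiderivative of (-2*s**3 + 3*s) sin(-pi*s/3) is -6*s**3*cos(pi*s/3)/pi + 54*s**2*sin(pi*s/3)/pi**2 + 9*s*cos(pi*s/3)/pi + 324*s*cos(pi*s/3)/pi**3 - 972*sin(pi*s/3)/pi**4 - 27*sin(pi*s/3)/pi**2; evaluating from 0 to 3: ∫_{0}^{3} (-2*s**3 + 3*s) sin(-pi*s/3) ds = (-972/pi**3 + 135/pi) - (0) = -972/pi**3 + 135/pi.
So ∫_{-3}^{3} f(s) sin(-pi*s/3) ds = -1944/pi**3 + 270/pi.
Hence Im(c_{-1}) = (-1/6)·(-1944/pi**3 + 270/pi) = -45/pi + 324/pi**3.

-45/pi + 324/pi**3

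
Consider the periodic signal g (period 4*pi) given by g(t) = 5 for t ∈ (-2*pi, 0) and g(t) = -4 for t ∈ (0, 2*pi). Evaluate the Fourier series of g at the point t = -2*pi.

At t = -2*pi the one-sided limits are g(-2*pi^-) = -4 and g(-2*pi^+) = 5.
By Dirichlet's theorem the series converges to their average, [(-4) + (5)]/2 = 1/2.

1/2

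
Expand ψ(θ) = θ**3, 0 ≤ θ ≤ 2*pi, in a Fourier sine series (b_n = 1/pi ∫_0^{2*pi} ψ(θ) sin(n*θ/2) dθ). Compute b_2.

12 - 8*pi**2

b_2 = 1/pi ∫_0^{2*pi} (θ**3) sin(θ) dθ.
Integrating by parts three times (tabular method), an antiderivative of (θ**3) sin(θ) is -θ**3*cos(θ) + 3*θ**2*sin(θ) + 6*θ*cos(θ) - 6*sin(θ); evaluating from 0 to 2*pi: ∫_{0}^{2*pi} (θ**3) sin(θ) dθ = (-8*pi**3 + 12*pi) - (0) = -8*pi**3 + 12*pi.
Hence b_2 = (1/pi)·(-8*pi**3 + 12*pi) = 12 - 8*pi**2.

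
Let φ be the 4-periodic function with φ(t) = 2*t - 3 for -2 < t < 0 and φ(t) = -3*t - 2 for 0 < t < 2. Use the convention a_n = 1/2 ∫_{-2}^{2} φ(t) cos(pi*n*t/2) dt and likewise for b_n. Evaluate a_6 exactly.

a_6 = 1/2 ∫_{-2}^{2} φ(t) cos(3*pi*t) dt.
Split the integral at the breakpoints.
Integrating by parts (boundary term plus one more integral), an antiderivative of (2*t - 3) cos(3*pi*t) is 2*t*sin(3*pi*t)/(3*pi) - sin(3*pi*t)/pi + 2*cos(3*pi*t)/(9*pi**2); evaluating from -2 to 0: ∫_{-2}^{0} (2*t - 3) cos(3*pi*t) dt = (2/(9*pi**2)) - (2/(9*pi**2)) = 0.
Integrating by parts (boundary term plus one more integral), an antiderivative of (-3*t - 2) cos(3*pi*t) is -t*sin(3*pi*t)/pi - 2*sin(3*pi*t)/(3*pi) - cos(3*pi*t)/(3*pi**2); evaluating from 0 to 2: ∫_{0}^{2} (-3*t - 2) cos(3*pi*t) dt = (-1/(3*pi**2)) - (-1/(3*pi**2)) = 0.
Summing the pieces and multiplying by (1/2) gives a_6 = 0.

0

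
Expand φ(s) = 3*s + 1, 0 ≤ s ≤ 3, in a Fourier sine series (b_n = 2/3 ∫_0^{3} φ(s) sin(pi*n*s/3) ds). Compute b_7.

22/(7*pi)

b_7 = 2/3 ∫_0^{3} (3*s + 1) sin(7*pi*s/3) ds.
Integrating by parts (boundary term plus one more integral), an antiderivative of (3*s + 1) sin(7*pi*s/3) is -9*s*cos(7*pi*s/3)/(7*pi) + 27*sin(7*pi*s/3)/(49*pi**2) - 3*cos(7*pi*s/3)/(7*pi); evaluating from 0 to 3: ∫_{0}^{3} (3*s + 1) sin(7*pi*s/3) ds = (30/(7*pi)) - (-3/(7*pi)) = 33/(7*pi).
Hence b_7 = (2/3)·(33/(7*pi)) = 22/(7*pi).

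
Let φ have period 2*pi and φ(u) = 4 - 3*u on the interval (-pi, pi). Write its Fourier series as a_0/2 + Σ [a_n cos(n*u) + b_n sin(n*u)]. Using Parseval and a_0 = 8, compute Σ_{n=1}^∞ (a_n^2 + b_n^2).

6*pi**2

Parseval: a_0^2/2 + Σ_{n≥1} (a_n^2+b_n^2) = 1/pi ∫_{-pi}^{pi} φ(u)^2 du = 32 + 6*pi**2.
Subtract a_0^2/2 = 32: Σ (a_n^2+b_n^2) = 6*pi**2.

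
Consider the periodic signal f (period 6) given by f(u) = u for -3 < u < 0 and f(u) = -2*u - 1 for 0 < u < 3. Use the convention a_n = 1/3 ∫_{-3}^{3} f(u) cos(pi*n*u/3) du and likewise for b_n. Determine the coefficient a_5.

a_5 = 1/3 ∫_{-3}^{3} f(u) cos(5*pi*u/3) du.
Split the integral at the breakpoints.
Integrating by parts (boundary term plus one more integral), an antiderivative of (u) cos(5*pi*u/3) is 3*u*sin(5*pi*u/3)/(5*pi) + 9*cos(5*pi*u/3)/(25*pi**2); evaluating from -3 to 0: ∫_{-3}^{0} (u) cos(5*pi*u/3) du = (9/(25*pi**2)) - (-9/(25*pi**2)) = 18/(25*pi**2).
Integrating by parts (boundary term plus one more integral), an antiderivative of (-2*u - 1) cos(5*pi*u/3) is -6*u*sin(5*pi*u/3)/(5*pi) - 3*sin(5*pi*u/3)/(5*pi) - 18*cos(5*pi*u/3)/(25*pi**2); evaluating from 0 to 3: ∫_{0}^{3} (-2*u - 1) cos(5*pi*u/3) du = (18/(25*pi**2)) - (-18/(25*pi**2)) = 36/(25*pi**2).
Summing the pieces and multiplying by (1/3) gives a_5 = 18/(25*pi**2).

18/(25*pi**2)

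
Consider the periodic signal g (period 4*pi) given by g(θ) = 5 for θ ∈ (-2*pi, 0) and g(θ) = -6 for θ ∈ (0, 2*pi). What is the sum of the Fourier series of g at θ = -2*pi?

-1/2

At θ = -2*pi the one-sided limits are g(-2*pi^-) = -6 and g(-2*pi^+) = 5.
By Dirichlet's theorem the series converges to their average, [(-6) + (5)]/2 = -1/2.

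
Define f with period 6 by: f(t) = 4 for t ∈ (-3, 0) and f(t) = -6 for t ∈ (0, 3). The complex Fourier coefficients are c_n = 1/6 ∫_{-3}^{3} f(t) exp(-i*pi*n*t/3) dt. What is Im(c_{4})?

Since f is real-valued, Im(c_{4}) = -1/6 ∫_{-3}^{3} f(t) sin(4*pi*t/3) dt = -b_{4}/2.
Split the integral at the breakpoints.
Directly, an antiderivative of (4) sin(4*pi*t/3) is -3*cos(4*pi*t/3)/pi; evaluating from -3 to 0: ∫_{-3}^{0} (4) sin(4*pi*t/3) dt = (-3/pi) - (-3/pi) = 0.
Directly, an antiderivative of (-6) sin(4*pi*t/3) is 9*cos(4*pi*t/3)/(2*pi); evaluating from 0 to 3: ∫_{0}^{3} (-6) sin(4*pi*t/3) dt = (9/(2*pi)) - (9/(2*pi)) = 0.
So ∫_{-3}^{3} f(t) sin(4*pi*t/3) dt = 0.
Hence Im(c_{4}) = (-1/6)·(0) = 0.

0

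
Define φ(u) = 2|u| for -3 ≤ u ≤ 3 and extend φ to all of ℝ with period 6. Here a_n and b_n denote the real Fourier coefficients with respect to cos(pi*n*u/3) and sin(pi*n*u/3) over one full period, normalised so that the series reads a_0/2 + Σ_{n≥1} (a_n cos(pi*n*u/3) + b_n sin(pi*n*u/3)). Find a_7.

a_7 = 1/3 ∫_{-3}^{3} φ(u) cos(7*pi*u/3) du.
φ is even and cos(7*pi*u/3) is even, so the integrand is even and a_7 = 2/3 ∫_0^{3} φ(u) cos(7*pi*u/3) du.
Integrating by parts (boundary term plus one more integral), an antiderivative of (2*u) cos(7*pi*u/3) is 6*u*sin(7*pi*u/3)/(7*pi) + 18*cos(7*pi*u/3)/(49*pi**2); evaluating from 0 to 3: ∫_{0}^{3} (2*u) cos(7*pi*u/3) du = (-18/(49*pi**2)) - (18/(49*pi**2)) = -36/(49*pi**2).
Hence a_7 = (2/3)·(-36/(49*pi**2)) = -24/(49*pi**2).

-24/(49*pi**2)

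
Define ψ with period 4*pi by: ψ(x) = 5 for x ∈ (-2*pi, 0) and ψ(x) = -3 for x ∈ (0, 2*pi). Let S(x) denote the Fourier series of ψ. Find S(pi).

-3

ψ is continuous at x = pi with value -3, so the series converges to -3 there.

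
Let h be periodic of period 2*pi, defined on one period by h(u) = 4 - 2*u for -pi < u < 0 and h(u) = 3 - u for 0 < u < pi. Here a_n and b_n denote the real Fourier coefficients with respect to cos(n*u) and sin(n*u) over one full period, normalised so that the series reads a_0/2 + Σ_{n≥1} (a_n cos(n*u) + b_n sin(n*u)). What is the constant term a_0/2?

pi/4 + 7/2

a_0 = 1/pi ∫_{-pi}^{pi} h(u) du = 1/pi · (pi*(pi + 14)/2) = pi/2 + 7.
So the constant term a_0/2 = pi/4 + 7/2.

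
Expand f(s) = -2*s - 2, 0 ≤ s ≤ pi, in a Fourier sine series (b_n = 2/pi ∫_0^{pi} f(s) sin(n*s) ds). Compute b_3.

b_3 = 2/pi ∫_0^{pi} (-2*s - 2) sin(3*s) ds.
Integrating by parts (boundary term plus one more integral), an antiderivative of (-2*s - 2) sin(3*s) is 2*s*cos(3*s)/3 - 2*sin(3*s)/9 + 2*cos(3*s)/3; evaluating from 0 to pi: ∫_{0}^{pi} (-2*s - 2) sin(3*s) ds = (-2*pi/3 - 2/3) - (2/3) = -2*pi/3 - 4/3.
Hence b_3 = (2/pi)·(-2*pi/3 - 4/3) = 4*(-pi - 2)/(3*pi).

4*(-pi - 2)/(3*pi)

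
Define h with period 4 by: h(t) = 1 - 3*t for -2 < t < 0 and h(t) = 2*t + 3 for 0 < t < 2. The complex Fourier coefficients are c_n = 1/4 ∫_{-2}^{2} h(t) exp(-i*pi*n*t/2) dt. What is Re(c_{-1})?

Since h is real-valued, Re(c_{-1}) = 1/4 ∫_{-2}^{2} h(t) cos(-pi*t/2) dt = a_{1}/2.
Split the integral at the breakpoints.
Integrating by parts (boundary term plus one more integral), an antiderivative of (1 - 3*t) cos(-pi*t/2) is -6*t*sin(pi*t/2)/pi + 2*sin(pi*t/2)/pi - 12*cos(pi*t/2)/pi**2; evaluating from -2 to 0: ∫_{-2}^{0} (1 - 3*t) cos(-pi*t/2) dt = (-12/pi**2) - (12/pi**2) = -24/pi**2.
Integrating by parts (boundary term plus one more integral), an antiderivative of (2*t + 3) cos(-pi*t/2) is 4*t*sin(pi*t/2)/pi + 6*sin(pi*t/2)/pi + 8*cos(pi*t/2)/pi**2; evaluating from 0 to 2: ∫_{0}^{2} (2*t + 3) cos(-pi*t/2) dt = (-8/pi**2) - (8/pi**2) = -16/pi**2.
So ∫_{-2}^{2} h(t) cos(-pi*t/2) dt = -40/pi**2.
Hence Re(c_{-1}) = (1/4)·(-40/pi**2) = -10/pi**2.

-10/pi**2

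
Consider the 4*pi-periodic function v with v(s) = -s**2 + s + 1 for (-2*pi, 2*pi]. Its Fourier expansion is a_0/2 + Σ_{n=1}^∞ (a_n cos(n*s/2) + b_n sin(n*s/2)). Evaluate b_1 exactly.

4

b_1 = (1/(2*pi)) ∫_{-2*pi}^{2*pi} v(s) sin(s/2) ds.
Integrating by parts twice (tabular method), an antiderivative of (-s**2 + s + 1) sin(s/2) is 2*s**2*cos(s/2) - 8*s*sin(s/2) - 2*s*cos(s/2) + 4*sin(s/2) - 18*cos(s/2); evaluating from -2*pi to 2*pi: ∫_{-2*pi}^{2*pi} (-s**2 + s + 1) sin(s/2) ds = (-8*pi**2 + 4*pi + 18) - (-8*pi**2 - 4*pi + 18) = 8*pi.
Hence b_1 = (1/(2*pi))·(8*pi) = 4.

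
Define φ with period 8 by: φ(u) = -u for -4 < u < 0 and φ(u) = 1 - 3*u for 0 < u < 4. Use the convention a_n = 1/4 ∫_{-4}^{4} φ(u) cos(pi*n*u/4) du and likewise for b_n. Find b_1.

-14/pi

b_1 = 1/4 ∫_{-4}^{4} φ(u) sin(pi*u/4) du.
Split the integral at the breakpoints.
Integrating by parts (boundary term plus one more integral), an antiderivative of (-u) sin(pi*u/4) is 4*u*cos(pi*u/4)/pi - 16*sin(pi*u/4)/pi**2; evaluating from -4 to 0: ∫_{-4}^{0} (-u) sin(pi*u/4) du = (0) - (16/pi) = -16/pi.
Integrating by parts (boundary term plus one more integral), an antiderivative of (1 - 3*u) sin(pi*u/4) is 12*u*cos(pi*u/4)/pi - 48*sin(pi*u/4)/pi**2 - 4*cos(pi*u/4)/pi; evaluating from 0 to 4: ∫_{0}^{4} (1 - 3*u) sin(pi*u/4) du = (-44/pi) - (-4/pi) = -40/pi.
Summing the pieces and multiplying by (1/4) gives b_1 = -14/pi.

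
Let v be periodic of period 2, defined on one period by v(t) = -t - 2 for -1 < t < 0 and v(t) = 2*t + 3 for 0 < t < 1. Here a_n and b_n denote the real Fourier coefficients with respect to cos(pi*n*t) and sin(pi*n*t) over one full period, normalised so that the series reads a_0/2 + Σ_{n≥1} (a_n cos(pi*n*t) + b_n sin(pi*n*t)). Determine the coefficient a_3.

a_3 = ∫_{-1}^{1} v(t) cos(3*pi*t) dt.
Split the integral at the breakpoints.
Integrating by parts (boundary term plus one more integral), an antiderivative of (-t - 2) cos(3*pi*t) is -t*sin(3*pi*t)/(3*pi) - 2*sin(3*pi*t)/(3*pi) - cos(3*pi*t)/(9*pi**2); evaluating from -1 to 0: ∫_{-1}^{0} (-t - 2) cos(3*pi*t) dt = (-1/(9*pi**2)) - (1/(9*pi**2)) = -2/(9*pi**2).
Integrating by parts (boundary term plus one more integral), an antiderivative of (2*t + 3) cos(3*pi*t) is 2*t*sin(3*pi*t)/(3*pi) + sin(3*pi*t)/pi + 2*cos(3*pi*t)/(9*pi**2); evaluating from 0 to 1: ∫_{0}^{1} (2*t + 3) cos(3*pi*t) dt = (-2/(9*pi**2)) - (2/(9*pi**2)) = -4/(9*pi**2).
Summing the pieces gives a_3 = -2/(3*pi**2).

-2/(3*pi**2)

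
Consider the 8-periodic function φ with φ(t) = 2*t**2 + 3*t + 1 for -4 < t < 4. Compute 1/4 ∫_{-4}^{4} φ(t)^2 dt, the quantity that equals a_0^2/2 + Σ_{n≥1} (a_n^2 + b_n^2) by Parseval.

8254/15

1/4 ∫_{-4}^{4} φ(t)^2 dt = 1/4 · (33016/15) = 8254/15.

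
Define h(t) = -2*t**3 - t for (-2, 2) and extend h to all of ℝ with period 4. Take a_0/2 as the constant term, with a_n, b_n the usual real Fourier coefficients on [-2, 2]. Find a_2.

a_2 = 1/2 ∫_{-2}^{2} h(t) cos(pi*t) dt.
h is odd and cos(pi*t) is even, so the integrand is odd over a symmetric interval and the integral vanishes.

0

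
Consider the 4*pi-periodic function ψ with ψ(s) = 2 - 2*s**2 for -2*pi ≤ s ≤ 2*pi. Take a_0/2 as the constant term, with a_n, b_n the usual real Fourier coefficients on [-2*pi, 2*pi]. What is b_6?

0

b_6 = (1/(2*pi)) ∫_{-2*pi}^{2*pi} ψ(s) sin(3*s) ds.
ψ is even and sin(3*s) is odd, so the integrand is odd over a symmetric interval and the integral vanishes.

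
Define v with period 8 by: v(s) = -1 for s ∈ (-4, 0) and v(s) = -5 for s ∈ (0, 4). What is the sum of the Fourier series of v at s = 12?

-3

s = 12 differs from s = -4 by 2 full period(s), and the series is 8-periodic.
At s = -4 the one-sided limits are v(-4^-) = -5 and v(-4^+) = -1.
By Dirichlet's theorem the series converges to their average, [(-5) + (-1)]/2 = -3.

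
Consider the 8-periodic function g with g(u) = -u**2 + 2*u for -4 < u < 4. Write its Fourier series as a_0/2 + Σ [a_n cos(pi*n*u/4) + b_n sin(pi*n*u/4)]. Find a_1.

a_1 = 1/4 ∫_{-4}^{4} g(u) cos(pi*u/4) du.
Integrating by parts twice (tabular method), an antiderivative of (-u**2 + 2*u) cos(pi*u/4) is -4*u**2*sin(pi*u/4)/pi + 8*u*sin(pi*u/4)/pi - 32*u*cos(pi*u/4)/pi**2 + 128*sin(pi*u/4)/pi**3 + 32*cos(pi*u/4)/pi**2; evaluating from -4 to 4: ∫_{-4}^{4} (-u**2 + 2*u) cos(pi*u/4) du = (96/pi**2) - (-160/pi**2) = 256/pi**2.
Hence a_1 = (1/4)·(256/pi**2) = 64/pi**2.

64/pi**2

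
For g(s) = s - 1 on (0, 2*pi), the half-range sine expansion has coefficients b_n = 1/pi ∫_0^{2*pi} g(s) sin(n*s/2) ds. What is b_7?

4*(-1 + pi)/(7*pi)

b_7 = 1/pi ∫_0^{2*pi} (s - 1) sin(7*s/2) ds.
Integrating by parts (boundary term plus one more integral), an antiderivative of (s - 1) sin(7*s/2) is -2*s*cos(7*s/2)/7 + 4*sin(7*s/2)/49 + 2*cos(7*s/2)/7; evaluating from 0 to 2*pi: ∫_{0}^{2*pi} (s - 1) sin(7*s/2) ds = (-2/7 + 4*pi/7) - (2/7) = -4/7 + 4*pi/7.
Hence b_7 = (1/pi)·(-4/7 + 4*pi/7) = 4*(-1 + pi)/(7*pi).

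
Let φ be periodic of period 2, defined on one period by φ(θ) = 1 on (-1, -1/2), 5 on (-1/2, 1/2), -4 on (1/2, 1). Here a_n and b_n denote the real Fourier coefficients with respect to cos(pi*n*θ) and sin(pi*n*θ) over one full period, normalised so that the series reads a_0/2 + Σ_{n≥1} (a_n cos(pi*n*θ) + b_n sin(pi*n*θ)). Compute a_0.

7/2

a_0 = ∫_{-1}^{1} φ(θ) dθ = 7/2.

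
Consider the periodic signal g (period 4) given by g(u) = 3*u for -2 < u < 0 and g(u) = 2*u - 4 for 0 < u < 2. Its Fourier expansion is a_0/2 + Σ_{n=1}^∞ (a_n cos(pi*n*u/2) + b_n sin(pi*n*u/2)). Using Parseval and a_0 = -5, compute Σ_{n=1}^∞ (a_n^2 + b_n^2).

Parseval: a_0^2/2 + Σ_{n≥1} (a_n^2+b_n^2) = 1/2 ∫_{-2}^{2} g(u)^2 du = 52/3.
Subtract a_0^2/2 = 25/2: Σ (a_n^2+b_n^2) = 29/6.

29/6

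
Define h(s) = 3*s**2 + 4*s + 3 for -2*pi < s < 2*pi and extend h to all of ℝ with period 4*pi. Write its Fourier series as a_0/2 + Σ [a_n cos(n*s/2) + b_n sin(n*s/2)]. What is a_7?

-48/49

a_7 = (1/(2*pi)) ∫_{-2*pi}^{2*pi} h(s) cos(7*s/2) ds.
Integrating by parts twice (tabular method), an antiderivative of (3*s**2 + 4*s + 3) cos(7*s/2) is 6*s**2*sin(7*s/2)/7 + 8*s*sin(7*s/2)/7 + 24*s*cos(7*s/2)/49 + 246*sin(7*s/2)/343 + 16*cos(7*s/2)/49; evaluating from -2*pi to 2*pi: ∫_{-2*pi}^{2*pi} (3*s**2 + 4*s + 3) cos(7*s/2) ds = (-48*pi/49 - 16/49) - (-16/49 + 48*pi/49) = -96*pi/49.
Hence a_7 = (1/(2*pi))·(-96*pi/49) = -48/49.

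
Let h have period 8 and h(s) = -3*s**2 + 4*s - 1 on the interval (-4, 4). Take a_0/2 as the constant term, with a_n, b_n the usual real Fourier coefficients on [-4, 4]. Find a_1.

a_1 = 1/4 ∫_{-4}^{4} h(s) cos(pi*s/4) ds.
Integrating by parts twice (tabular method), an antiderivative of (-3*s**2 + 4*s - 1) cos(pi*s/4) is -12*s**2*sin(pi*s/4)/pi + 16*s*sin(pi*s/4)/pi - 96*s*cos(pi*s/4)/pi**2 - 4*sin(pi*s/4)/pi + 384*sin(pi*s/4)/pi**3 + 64*cos(pi*s/4)/pi**2; evaluating from -4 to 4: ∫_{-4}^{4} (-3*s**2 + 4*s - 1) cos(pi*s/4) ds = (320/pi**2) - (-448/pi**2) = 768/pi**2.
Hence a_1 = (1/4)·(768/pi**2) = 192/pi**2.

192/pi**2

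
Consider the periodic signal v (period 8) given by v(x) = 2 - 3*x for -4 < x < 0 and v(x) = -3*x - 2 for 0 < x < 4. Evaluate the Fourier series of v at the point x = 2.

-8

v is continuous at x = 2 with value -8, so the series converges to -8 there.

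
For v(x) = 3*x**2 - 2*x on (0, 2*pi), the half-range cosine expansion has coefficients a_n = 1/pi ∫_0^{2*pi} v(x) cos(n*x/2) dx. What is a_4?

3

a_4 = 1/pi ∫_0^{2*pi} (3*x**2 - 2*x) cos(2*x) dx.
Integrating by parts twice (tabular method), an antiderivative of (3*x**2 - 2*x) cos(2*x) is 3*x**2*sin(2*x)/2 - x*sin(2*x) + 3*x*cos(2*x)/2 - 3*sin(2*x)/4 - cos(2*x)/2; evaluating from 0 to 2*pi: ∫_{0}^{2*pi} (3*x**2 - 2*x) cos(2*x) dx = (-1/2 + 3*pi) - (-1/2) = 3*pi.
Hence a_4 = (1/pi)·(3*pi) = 3.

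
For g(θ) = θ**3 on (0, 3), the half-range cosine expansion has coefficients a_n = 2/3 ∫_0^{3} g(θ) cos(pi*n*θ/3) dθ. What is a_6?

a_6 = 2/3 ∫_0^{3} (θ**3) cos(2*pi*θ) dθ.
Integrating by parts three times (tabular method), an antiderivative of (θ**3) cos(2*pi*θ) is θ**3*sin(2*pi*θ)/(2*pi) + 3*θ**2*cos(2*pi*θ)/(4*pi**2) - 3*θ*sin(2*pi*θ)/(4*pi**3) - 3*cos(2*pi*θ)/(8*pi**4); evaluating from 0 to 3: ∫_{0}^{3} (θ**3) cos(2*pi*θ) dθ = (3*(-1 + 18*pi**2)/(8*pi**4)) - (-3/(8*pi**4)) = 27/(4*pi**2).
Hence a_6 = (2/3)·(27/(4*pi**2)) = 9/(2*pi**2).

9/(2*pi**2)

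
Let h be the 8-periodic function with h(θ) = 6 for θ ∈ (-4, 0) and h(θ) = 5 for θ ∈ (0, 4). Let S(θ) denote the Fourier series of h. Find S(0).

11/2

At θ = 0 the one-sided limits are h(0^-) = 6 and h(0^+) = 5.
By Dirichlet's theorem the series converges to their average, [(6) + (5)]/2 = 11/2.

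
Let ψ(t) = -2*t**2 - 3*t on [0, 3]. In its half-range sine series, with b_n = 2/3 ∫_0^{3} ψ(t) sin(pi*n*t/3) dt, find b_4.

27/(2*pi)

b_4 = 2/3 ∫_0^{3} (-2*t**2 - 3*t) sin(4*pi*t/3) dt.
Integrating by parts twice (tabular method), an antiderivative of (-2*t**2 - 3*t) sin(4*pi*t/3) is 3*t**2*cos(4*pi*t/3)/(2*pi) - 9*t*sin(4*pi*t/3)/(4*pi**2) + 9*t*cos(4*pi*t/3)/(4*pi) - 27*sin(4*pi*t/3)/(16*pi**2) - 27*cos(4*pi*t/3)/(16*pi**3); evaluating from 0 to 3: ∫_{0}^{3} (-2*t**2 - 3*t) sin(4*pi*t/3) dt = (27*(-1 + 12*pi**2)/(16*pi**3)) - (-27/(16*pi**3)) = 81/(4*pi).
Hence b_4 = (2/3)·(81/(4*pi)) = 27/(2*pi).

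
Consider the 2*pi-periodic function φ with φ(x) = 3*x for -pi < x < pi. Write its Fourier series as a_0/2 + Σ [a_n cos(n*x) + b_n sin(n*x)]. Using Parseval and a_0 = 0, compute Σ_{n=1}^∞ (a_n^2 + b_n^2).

6*pi**2

Parseval: a_0^2/2 + Σ_{n≥1} (a_n^2+b_n^2) = 1/pi ∫_{-pi}^{pi} φ(x)^2 dx = 6*pi**2.
Subtract a_0^2/2 = 0: Σ (a_n^2+b_n^2) = 6*pi**2.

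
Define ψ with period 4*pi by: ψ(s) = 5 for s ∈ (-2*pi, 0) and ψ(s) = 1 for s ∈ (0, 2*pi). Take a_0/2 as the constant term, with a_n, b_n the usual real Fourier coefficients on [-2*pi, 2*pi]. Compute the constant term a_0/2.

a_0 = (1/(2*pi)) ∫_{-2*pi}^{2*pi} ψ(s) ds = (1/(2*pi)) · (12*pi) = 6.
So the constant term a_0/2 = 3.

3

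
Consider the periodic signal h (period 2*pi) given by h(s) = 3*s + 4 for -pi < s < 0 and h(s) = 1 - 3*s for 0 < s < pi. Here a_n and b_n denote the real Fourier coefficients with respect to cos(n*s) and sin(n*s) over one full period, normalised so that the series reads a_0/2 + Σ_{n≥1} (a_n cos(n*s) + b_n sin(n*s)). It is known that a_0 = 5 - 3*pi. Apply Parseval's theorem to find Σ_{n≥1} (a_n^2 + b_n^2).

Parseval: a_0^2/2 + Σ_{n≥1} (a_n^2+b_n^2) = 1/pi ∫_{-pi}^{pi} h(s)^2 ds = -15*pi + 17 + 6*pi**2.
Subtract a_0^2/2 = (5 - 3*pi)**2/2: Σ (a_n^2+b_n^2) = 9/2 + 3*pi**2/2.

9/2 + 3*pi**2/2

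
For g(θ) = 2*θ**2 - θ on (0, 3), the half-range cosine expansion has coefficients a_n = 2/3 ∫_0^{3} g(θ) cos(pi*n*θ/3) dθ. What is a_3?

-20/(3*pi**2)

a_3 = 2/3 ∫_0^{3} (2*θ**2 - θ) cos(pi*θ) dθ.
Integrating by parts twice (tabular method), an antiderivative of (2*θ**2 - θ) cos(pi*θ) is 2*θ**2*sin(pi*θ)/pi - θ*sin(pi*θ)/pi + 4*θ*cos(pi*θ)/pi**2 - 4*sin(pi*θ)/pi**3 - cos(pi*θ)/pi**2; evaluating from 0 to 3: ∫_{0}^{3} (2*θ**2 - θ) cos(pi*θ) dθ = (-11/pi**2) - (-1/pi**2) = -10/pi**2.
Hence a_3 = (2/3)·(-10/pi**2) = -20/(3*pi**2).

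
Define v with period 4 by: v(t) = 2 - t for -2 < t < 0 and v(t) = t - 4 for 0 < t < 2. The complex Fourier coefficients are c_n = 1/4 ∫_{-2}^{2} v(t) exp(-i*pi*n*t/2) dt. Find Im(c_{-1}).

Since v is real-valued, Im(c_{-1}) = -1/4 ∫_{-2}^{2} v(t) sin(-pi*t/2) dt = b_{1}/2.
Split the integral at the breakpoints.
Integrating by parts (boundary term plus one more integral), an antiderivative of (2 - t) sin(-pi*t/2) is -2*t*cos(pi*t/2)/pi + 4*sin(pi*t/2)/pi**2 + 4*cos(pi*t/2)/pi; evaluating from -2 to 0: ∫_{-2}^{0} (2 - t) sin(-pi*t/2) dt = (4/pi) - (-8/pi) = 12/pi.
Integrating by parts (boundary term plus one more integral), an antiderivative of (t - 4) sin(-pi*t/2) is 2*t*cos(pi*t/2)/pi - 4*sin(pi*t/2)/pi**2 - 8*cos(pi*t/2)/pi; evaluating from 0 to 2: ∫_{0}^{2} (t - 4) sin(-pi*t/2) dt = (4/pi) - (-8/pi) = 12/pi.
So ∫_{-2}^{2} v(t) sin(-pi*t/2) dt = 24/pi.
Hence Im(c_{-1}) = (-1/4)·(24/pi) = -6/pi.

-6/pi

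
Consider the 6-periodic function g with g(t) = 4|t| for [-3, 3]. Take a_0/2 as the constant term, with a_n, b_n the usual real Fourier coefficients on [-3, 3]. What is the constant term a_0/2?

6

a_0 = 1/3 ∫_{-3}^{3} g(t) dt = 1/3 · (36) = 12.
So the constant term a_0/2 = 6.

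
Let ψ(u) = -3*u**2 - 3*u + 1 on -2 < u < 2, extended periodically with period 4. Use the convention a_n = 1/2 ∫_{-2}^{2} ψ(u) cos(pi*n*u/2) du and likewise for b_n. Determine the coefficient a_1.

a_1 = 1/2 ∫_{-2}^{2} ψ(u) cos(pi*u/2) du.
Integrating by parts twice (tabular method), an antiderivative of (-3*u**2 - 3*u + 1) cos(pi*u/2) is -6*u**2*sin(pi*u/2)/pi - 6*u*sin(pi*u/2)/pi - 24*u*cos(pi*u/2)/pi**2 + 2*sin(pi*u/2)/pi + 48*sin(pi*u/2)/pi**3 - 12*cos(pi*u/2)/pi**2; evaluating from -2 to 2: ∫_{-2}^{2} (-3*u**2 - 3*u + 1) cos(pi*u/2) du = (60/pi**2) - (-36/pi**2) = 96/pi**2.
Hence a_1 = (1/2)·(96/pi**2) = 48/pi**2.

48/pi**2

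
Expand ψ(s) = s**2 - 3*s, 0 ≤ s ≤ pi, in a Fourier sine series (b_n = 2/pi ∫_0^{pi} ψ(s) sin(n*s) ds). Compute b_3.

2*(-4 + 9*pi*(-3 + pi))/(27*pi)

b_3 = 2/pi ∫_0^{pi} (s**2 - 3*s) sin(3*s) ds.
Integrating by parts twice (tabular method), an antiderivative of (s**2 - 3*s) sin(3*s) is -s**2*cos(3*s)/3 + 2*s*sin(3*s)/9 + s*cos(3*s) - sin(3*s)/3 + 2*cos(3*s)/27; evaluating from 0 to pi: ∫_{0}^{pi} (s**2 - 3*s) sin(3*s) ds = (-pi - 2/27 + pi**2/3) - (2/27) = -pi - 4/27 + pi**2/3.
Hence b_3 = (2/pi)·(-pi - 4/27 + pi**2/3) = 2*(-4 + 9*pi*(-3 + pi))/(27*pi).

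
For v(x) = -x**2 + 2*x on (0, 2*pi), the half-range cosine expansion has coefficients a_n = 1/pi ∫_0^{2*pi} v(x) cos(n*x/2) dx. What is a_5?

16*(-1 + pi)/(25*pi)

a_5 = 1/pi ∫_0^{2*pi} (-x**2 + 2*x) cos(5*x/2) dx.
Integrating by parts twice (tabular method), an antiderivative of (-x**2 + 2*x) cos(5*x/2) is -2*x**2*sin(5*x/2)/5 + 4*x*sin(5*x/2)/5 - 8*x*cos(5*x/2)/25 + 16*sin(5*x/2)/125 + 8*cos(5*x/2)/25; evaluating from 0 to 2*pi: ∫_{0}^{2*pi} (-x**2 + 2*x) cos(5*x/2) dx = (-8/25 + 16*pi/25) - (8/25) = -16/25 + 16*pi/25.
Hence a_5 = (1/pi)·(-16/25 + 16*pi/25) = 16*(-1 + pi)/(25*pi).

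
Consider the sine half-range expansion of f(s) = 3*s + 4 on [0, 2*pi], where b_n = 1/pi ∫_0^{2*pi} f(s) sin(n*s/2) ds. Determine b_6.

-2

b_6 = 1/pi ∫_0^{2*pi} (3*s + 4) sin(3*s) ds.
Integrating by parts (boundary term plus one more integral), an antiderivative of (3*s + 4) sin(3*s) is -s*cos(3*s) + sin(3*s)/3 - 4*cos(3*s)/3; evaluating from 0 to 2*pi: ∫_{0}^{2*pi} (3*s + 4) sin(3*s) ds = (-2*pi - 4/3) - (-4/3) = -2*pi.
Hence b_6 = (1/pi)·(-2*pi) = -2.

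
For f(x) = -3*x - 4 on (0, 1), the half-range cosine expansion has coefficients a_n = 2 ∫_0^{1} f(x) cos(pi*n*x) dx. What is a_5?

12/(25*pi**2)

a_5 = 2 ∫_0^{1} (-3*x - 4) cos(5*pi*x) dx.
Integrating by parts (boundary term plus one more integral), an antiderivative of (-3*x - 4) cos(5*pi*x) is -3*x*sin(5*pi*x)/(5*pi) - 4*sin(5*pi*x)/(5*pi) - 3*cos(5*pi*x)/(25*pi**2); evaluating from 0 to 1: ∫_{0}^{1} (-3*x - 4) cos(5*pi*x) dx = (3/(25*pi**2)) - (-3/(25*pi**2)) = 6/(25*pi**2).
Hence a_5 = 2·(6/(25*pi**2)) = 12/(25*pi**2).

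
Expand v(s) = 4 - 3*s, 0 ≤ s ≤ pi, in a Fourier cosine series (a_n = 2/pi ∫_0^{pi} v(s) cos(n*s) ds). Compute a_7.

a_7 = 2/pi ∫_0^{pi} (4 - 3*s) cos(7*s) ds.
Integrating by parts (boundary term plus one more integral), an antiderivative of (4 - 3*s) cos(7*s) is -3*s*sin(7*s)/7 + 4*sin(7*s)/7 - 3*cos(7*s)/49; evaluating from 0 to pi: ∫_{0}^{pi} (4 - 3*s) cos(7*s) ds = (3/49) - (-3/49) = 6/49.
Hence a_7 = (2/pi)·(6/49) = 12/(49*pi).

12/(49*pi)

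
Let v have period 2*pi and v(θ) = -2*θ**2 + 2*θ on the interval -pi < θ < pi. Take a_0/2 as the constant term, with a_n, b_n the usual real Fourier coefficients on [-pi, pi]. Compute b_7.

b_7 = 1/pi ∫_{-pi}^{pi} v(θ) sin(7*θ) dθ.
Integrating by parts twice (tabular method), an antiderivative of (-2*θ**2 + 2*θ) sin(7*θ) is 2*θ**2*cos(7*θ)/7 - 4*θ*sin(7*θ)/49 - 2*θ*cos(7*θ)/7 + 2*sin(7*θ)/49 - 4*cos(7*θ)/343; evaluating from -pi to pi: ∫_{-pi}^{pi} (-2*θ**2 + 2*θ) sin(7*θ) dθ = (-2*pi**2/7 + 4/343 + 2*pi/7) - (-2*pi**2/7 - 2*pi/7 + 4/343) = 4*pi/7.
Hence b_7 = (1/pi)·(4*pi/7) = 4/7.

4/7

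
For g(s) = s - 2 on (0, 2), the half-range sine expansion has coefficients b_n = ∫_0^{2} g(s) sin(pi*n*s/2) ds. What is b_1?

-4/pi

b_1 = ∫_0^{2} (s - 2) sin(pi*s/2) ds.
Integrating by parts (boundary term plus one more integral), an antiderivative of (s - 2) sin(pi*s/2) is -2*s*cos(pi*s/2)/pi + 4*sin(pi*s/2)/pi**2 + 4*cos(pi*s/2)/pi; evaluating from 0 to 2: ∫_{0}^{2} (s - 2) sin(pi*s/2) ds = (0) - (4/pi) = -4/pi.
Hence b_1 = -4/pi.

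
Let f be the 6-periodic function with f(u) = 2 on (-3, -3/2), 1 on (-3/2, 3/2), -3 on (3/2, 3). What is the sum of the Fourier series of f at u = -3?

-1/2

u = -3 differs from u = 3 by -1 full period(s), and the series is 6-periodic.
At u = 3 the one-sided limits are f(3^-) = -3 and f(3^+) = 2.
By Dirichlet's theorem the series converges to their average, [(-3) + (2)]/2 = -1/2.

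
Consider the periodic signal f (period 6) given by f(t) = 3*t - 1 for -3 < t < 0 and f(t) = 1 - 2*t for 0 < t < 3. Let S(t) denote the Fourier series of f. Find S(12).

0

t = 12 differs from t = 0 by 2 full period(s), and the series is 6-periodic.
At t = 0 the one-sided limits are f(0^-) = -1 and f(0^+) = 1.
By Dirichlet's theorem the series converges to their average, [(-1) + (1)]/2 = 0.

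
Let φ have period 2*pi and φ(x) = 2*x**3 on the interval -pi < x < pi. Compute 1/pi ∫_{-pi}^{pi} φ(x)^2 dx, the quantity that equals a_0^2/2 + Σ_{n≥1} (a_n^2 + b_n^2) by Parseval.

8*pi**6/7

1/pi ∫_{-pi}^{pi} φ(x)^2 dx = 1/pi · (8*pi**7/7) = 8*pi**6/7.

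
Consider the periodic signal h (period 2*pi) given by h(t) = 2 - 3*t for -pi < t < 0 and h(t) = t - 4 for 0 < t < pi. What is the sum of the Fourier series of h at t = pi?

At t = pi the one-sided limits are h(pi^-) = -4 + pi and h(pi^+) = 2 + 3*pi.
By Dirichlet's theorem the series converges to their average, [(-4 + pi) + (2 + 3*pi)]/2 = -1 + 2*pi.

-1 + 2*pi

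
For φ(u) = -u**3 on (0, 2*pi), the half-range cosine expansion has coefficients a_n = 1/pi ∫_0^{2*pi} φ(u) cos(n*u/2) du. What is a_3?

a_3 = 1/pi ∫_0^{2*pi} (-u**3) cos(3*u/2) du.
Integrating by parts three times (tabular method), an antiderivative of (-u**3) cos(3*u/2) is -2*u**3*sin(3*u/2)/3 - 4*u**2*cos(3*u/2)/3 + 16*u*sin(3*u/2)/9 + 32*cos(3*u/2)/27; evaluating from 0 to 2*pi: ∫_{0}^{2*pi} (-u**3) cos(3*u/2) du = (-32/27 + 16*pi**2/3) - (32/27) = -64/27 + 16*pi**2/3.
Hence a_3 = (1/pi)·(-64/27 + 16*pi**2/3) = 16*(-4 + 9*pi**2)/(27*pi).

16*(-4 + 9*pi**2)/(27*pi)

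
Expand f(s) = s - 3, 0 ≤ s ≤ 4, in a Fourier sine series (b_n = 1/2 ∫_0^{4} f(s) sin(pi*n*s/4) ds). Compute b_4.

-2/pi

b_4 = 1/2 ∫_0^{4} (s - 3) sin(pi*s) ds.
Integrating by parts (boundary term plus one more integral), an antiderivative of (s - 3) sin(pi*s) is -s*cos(pi*s)/pi + sin(pi*s)/pi**2 + 3*cos(pi*s)/pi; evaluating from 0 to 4: ∫_{0}^{4} (s - 3) sin(pi*s) ds = (-1/pi) - (3/pi) = -4/pi.
Hence b_4 = (1/2)·(-4/pi) = -2/pi.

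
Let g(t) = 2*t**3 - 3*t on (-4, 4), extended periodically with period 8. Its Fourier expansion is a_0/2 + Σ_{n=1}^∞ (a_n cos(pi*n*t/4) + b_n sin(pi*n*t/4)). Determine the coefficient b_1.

-1536/pi**3 + 232/pi

b_1 = 1/4 ∫_{-4}^{4} g(t) sin(pi*t/4) dt.
g is odd and sin(pi*t/4) is odd, so the integrand is even and b_1 = 1/2 ∫_0^{4} g(t) sin(pi*t/4) dt.
Integrating by parts three times (tabular method), an antiderivative of (2*t**3 - 3*t) sin(pi*t/4) is -8*t**3*cos(pi*t/4)/pi + 96*t**2*sin(pi*t/4)/pi**2 + 12*t*cos(pi*t/4)/pi + 768*t*cos(pi*t/4)/pi**3 - 3072*sin(pi*t/4)/pi**4 - 48*sin(pi*t/4)/pi**2; evaluating from 0 to 4: ∫_{0}^{4} (2*t**3 - 3*t) sin(pi*t/4) dt = (-3072/pi**3 + 464/pi) - (0) = -3072/pi**3 + 464/pi.
Hence b_1 = (1/2)·(-3072/pi**3 + 464/pi) = -1536/pi**3 + 232/pi.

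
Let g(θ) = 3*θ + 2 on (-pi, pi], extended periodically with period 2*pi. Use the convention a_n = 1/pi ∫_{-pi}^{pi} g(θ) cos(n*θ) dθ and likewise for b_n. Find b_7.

b_7 = 1/pi ∫_{-pi}^{pi} g(θ) sin(7*θ) dθ.
Integrating by parts (boundary term plus one more integral), an antiderivative of (3*θ + 2) sin(7*θ) is -3*θ*cos(7*θ)/7 + 3*sin(7*θ)/49 - 2*cos(7*θ)/7; evaluating from -pi to pi: ∫_{-pi}^{pi} (3*θ + 2) sin(7*θ) dθ = (2/7 + 3*pi/7) - (2/7 - 3*pi/7) = 6*pi/7.
Hence b_7 = (1/pi)·(6*pi/7) = 6/7.

6/7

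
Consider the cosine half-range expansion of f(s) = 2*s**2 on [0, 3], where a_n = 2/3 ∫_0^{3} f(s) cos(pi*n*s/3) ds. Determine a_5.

a_5 = 2/3 ∫_0^{3} (2*s**2) cos(5*pi*s/3) ds.
Integrating by parts twice (tabular method), an antiderivative of (2*s**2) cos(5*pi*s/3) is 6*s**2*sin(5*pi*s/3)/(5*pi) + 36*s*cos(5*pi*s/3)/(25*pi**2) - 108*sin(5*pi*s/3)/(125*pi**3); evaluating from 0 to 3: ∫_{0}^{3} (2*s**2) cos(5*pi*s/3) ds = (-108/(25*pi**2)) - (0) = -108/(25*pi**2).
Hence a_5 = (2/3)·(-108/(25*pi**2)) = -72/(25*pi**2).

-72/(25*pi**2)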